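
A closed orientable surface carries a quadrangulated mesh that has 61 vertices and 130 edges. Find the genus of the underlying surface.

Every face is a square and each edge borders two faces, so 4F = 2·130, giving F = 65.
χ = V − E + F = 61 − 130 + 65 = -4.
For a closed orientable surface χ = 2 − 2g, so g = (2 − (-4))/2 = 3.

3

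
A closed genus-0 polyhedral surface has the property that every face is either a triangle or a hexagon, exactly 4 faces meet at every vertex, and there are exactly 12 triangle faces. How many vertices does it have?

Let x be the number of hexagons; then F = 12 + x.
Edge–face incidences: 2E = 3·12 + 6·x = 36 + 6x.
Every vertex has degree 4, so 4V = 2E.
Euler: V − E + F = 2 ⇒ (2E)/4 − E + (12 + x) = 2.
Multiply by 8: 2·(2E) − 4·(2E) + 8·(12 + x) = 16, i.e. 96 + 8x − 2·(36 + 6x) = 16.
Collecting terms: −4x + 24 = 16, so −4x = −8, so x = 2.
Then 2E = 36 + 6·2 = 48, so E = 24, V = 2E/4 = 12, F = 12 + 2 = 14.

12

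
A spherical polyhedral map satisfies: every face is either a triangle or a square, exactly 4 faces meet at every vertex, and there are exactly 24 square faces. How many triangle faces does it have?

Let x be the number of triangles; then F = 24 + x.
Edge–face incidences: 2E = 4·24 + 3·x = 96 + 3x.
Every vertex has degree 4, so 4V = 2E.
Euler: V − E + F = 2 ⇒ (2E)/4 − E + (24 + x) = 2.
Multiply by 8: 2·(2E) − 4·(2E) + 8·(24 + x) = 16, i.e. 192 + 8x − 2·(96 + 3x) = 16.
Collecting terms: 2x = 16, so x = 8.
Then 2E = 96 + 3·8 = 120, so E = 60, V = 2E/4 = 30, F = 24 + 8 = 32.

8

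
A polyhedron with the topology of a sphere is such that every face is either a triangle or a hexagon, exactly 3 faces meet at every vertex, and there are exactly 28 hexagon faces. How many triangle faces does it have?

Let x be the number of triangles; then F = 28 + x.
Edge–face incidences: 2E = 6·28 + 3·x = 168 + 3x.
Every vertex has degree 3, so 3V = 2E.
Euler: V − E + F = 2 ⇒ (2E)/3 − E + (28 + x) = 2.
Multiply by 6: 2·(2E) − 3·(2E) + 6·(28 + x) = 12, i.e. 168 + 6x − (168 + 3x) = 12.
Collecting terms: 3x = 12, so x = 4.
Then 2E = 168 + 3·4 = 180, so E = 90, V = 2E/3 = 60, F = 28 + 4 = 32.

4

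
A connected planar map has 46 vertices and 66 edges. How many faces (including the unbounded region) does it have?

Euler's formula for a connected plane graph: V − E + F = 2, so F = 2 − 46 + 66 = 22.

22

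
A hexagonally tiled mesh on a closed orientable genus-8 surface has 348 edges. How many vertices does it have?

218

χ = 2 − 2·8 = -14, and every face is a hexagon so 6F = 2E.
F = 2E/6 = 116. Then V = -14 + E − F = -14 + 348 − 116 = 218.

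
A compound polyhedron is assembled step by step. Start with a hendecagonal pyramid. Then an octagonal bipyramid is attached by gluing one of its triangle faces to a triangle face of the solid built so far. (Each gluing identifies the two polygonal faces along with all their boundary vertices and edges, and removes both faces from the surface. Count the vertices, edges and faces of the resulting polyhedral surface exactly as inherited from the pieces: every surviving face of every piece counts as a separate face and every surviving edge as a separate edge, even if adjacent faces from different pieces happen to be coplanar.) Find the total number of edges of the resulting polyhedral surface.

43

A hendecagonal pyramid: V=12, E=22, F=12.
Attach an octagonal bipyramid (V=10, E=24, F=16) along a 3-gon: merge 3 vertices and 3 edges, delete both glued faces → V=19, E=43, F=26.
Check: V − E + F = 19 − 43 + 26 = 2.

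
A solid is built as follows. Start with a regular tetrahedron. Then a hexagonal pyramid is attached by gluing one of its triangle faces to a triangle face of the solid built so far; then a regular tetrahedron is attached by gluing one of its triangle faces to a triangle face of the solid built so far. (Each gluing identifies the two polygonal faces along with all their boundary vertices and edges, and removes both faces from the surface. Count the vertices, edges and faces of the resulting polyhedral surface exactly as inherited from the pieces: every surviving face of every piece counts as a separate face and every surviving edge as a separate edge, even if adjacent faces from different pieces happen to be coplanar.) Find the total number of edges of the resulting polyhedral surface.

18

A regular tetrahedron: V=4, E=6, F=4.
Attach a hexagonal pyramid (V=7, E=12, F=7) along a 3-gon: merge 3 vertices and 3 edges, delete both glued faces → V=8, E=15, F=9.
Attach a regular tetrahedron (V=4, E=6, F=4) along a 3-gon: merge 3 vertices and 3 edges, delete both glued faces → V=9, E=18, F=11.
Check: V − E + F = 9 − 18 + 11 = 2.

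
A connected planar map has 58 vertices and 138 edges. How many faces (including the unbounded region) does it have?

82

Euler's formula for a connected plane graph: V − E + F = 2, so F = 2 − 58 + 138 = 82.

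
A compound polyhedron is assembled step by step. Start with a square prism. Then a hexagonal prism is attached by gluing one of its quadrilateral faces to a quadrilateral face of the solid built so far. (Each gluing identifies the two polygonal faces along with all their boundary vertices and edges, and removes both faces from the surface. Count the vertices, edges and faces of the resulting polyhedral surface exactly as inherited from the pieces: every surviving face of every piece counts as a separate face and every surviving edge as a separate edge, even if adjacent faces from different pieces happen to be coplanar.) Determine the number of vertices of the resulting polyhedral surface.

A square prism: V=8, E=12, F=6.
Attach a hexagonal prism (V=12, E=18, F=8) along a 4-gon: merge 4 vertices and 4 edges, delete both glued faces → V=16, E=26, F=12.
Check: V − E + F = 16 − 26 + 12 = 2.

16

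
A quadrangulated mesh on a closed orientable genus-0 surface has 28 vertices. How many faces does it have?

26

χ = 2 − 2·0 = 2, and every face is a square so 4F = 2E.
V − E + F = 2 with E = 4F/2 gives 28 − (4/2 − 1)·F = 2, so F = 26 and E = 52.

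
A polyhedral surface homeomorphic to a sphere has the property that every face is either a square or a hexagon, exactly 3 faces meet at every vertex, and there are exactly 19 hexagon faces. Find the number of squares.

Let x be the number of squares; then F = 19 + x.
Edge–face incidences: 2E = 6·19 + 4·x = 114 + 4x.
Every vertex has degree 3, so 3V = 2E.
Euler: V − E + F = 2 ⇒ (2E)/3 − E + (19 + x) = 2.
Multiply by 6: 2·(2E) − 3·(2E) + 6·(19 + x) = 12, i.e. 114 + 6x − (114 + 4x) = 12.
Collecting terms: 2x = 12, so x = 6.
Then 2E = 114 + 4·6 = 138, so E = 69, V = 2E/3 = 46, F = 19 + 6 = 25.

6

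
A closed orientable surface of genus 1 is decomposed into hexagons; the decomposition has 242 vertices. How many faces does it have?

χ = 2 − 2·1 = 0, and every face is a hexagon so 6F = 2E.
V − E + F = 0 with E = 6F/2 gives 242 − (6/2 − 1)·F = 0, so F = 121 and E = 363.

121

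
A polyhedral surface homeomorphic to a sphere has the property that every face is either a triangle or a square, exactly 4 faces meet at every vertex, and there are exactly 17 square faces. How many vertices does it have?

Let x be the number of triangles; then F = 17 + x.
Edge–face incidences: 2E = 4·17 + 3·x = 68 + 3x.
Every vertex has degree 4, so 4V = 2E.
Euler: V − E + F = 2 ⇒ (2E)/4 − E + (17 + x) = 2.
Multiply by 8: 2·(2E) − 4·(2E) + 8·(17 + x) = 16, i.e. 136 + 8x − 2·(68 + 3x) = 16.
Collecting terms: 2x = 16, so x = 8.
Then 2E = 68 + 3·8 = 92, so E = 46, V = 2E/4 = 23, F = 17 + 8 = 25.

23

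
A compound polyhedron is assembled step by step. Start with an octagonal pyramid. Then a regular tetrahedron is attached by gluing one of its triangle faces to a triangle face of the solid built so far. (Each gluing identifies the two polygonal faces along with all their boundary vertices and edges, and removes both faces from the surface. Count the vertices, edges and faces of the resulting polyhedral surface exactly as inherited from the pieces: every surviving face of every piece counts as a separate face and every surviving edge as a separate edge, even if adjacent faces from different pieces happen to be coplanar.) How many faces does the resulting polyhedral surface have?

An octagonal pyramid: V=9, E=16, F=9.
Attach a regular tetrahedron (V=4, E=6, F=4) along a 3-gon: merge 3 vertices and 3 edges, delete both glued faces → V=10, E=19, F=11.
Check: V − E + F = 10 − 19 + 11 = 2.

11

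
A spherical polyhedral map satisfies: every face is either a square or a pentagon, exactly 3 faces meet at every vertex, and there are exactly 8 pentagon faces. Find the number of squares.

Let x be the number of squares; then F = 8 + x.
Edge–face incidences: 2E = 5·8 + 4·x = 40 + 4x.
Every vertex has degree 3, so 3V = 2E.
Euler: V − E + F = 2 ⇒ (2E)/3 − E + (8 + x) = 2.
Multiply by 6: 2·(2E) − 3·(2E) + 6·(8 + x) = 12, i.e. 48 + 6x − (40 + 4x) = 12.
Collecting terms: 2x + 8 = 12, so 2x = 4, so x = 2.
Then 2E = 40 + 4·2 = 48, so E = 24, V = 2E/3 = 16, F = 8 + 2 = 10.

2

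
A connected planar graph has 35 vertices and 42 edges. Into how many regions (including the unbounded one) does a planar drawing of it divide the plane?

9

Euler's formula for a connected plane graph: V − E + F = 2, so F = 2 − 35 + 42 = 9.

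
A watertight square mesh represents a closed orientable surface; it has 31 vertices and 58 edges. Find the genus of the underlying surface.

Every face is a square and each edge borders two faces, so 4F = 2·58, giving F = 29.
χ = V − E + F = 31 − 58 + 29 = 2.
For a closed orientable surface χ = 2 − 2g, so g = (2 − (2))/2 = 0.

0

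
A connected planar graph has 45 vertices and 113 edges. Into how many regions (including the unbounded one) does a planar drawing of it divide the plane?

Euler's formula for a connected plane graph: V − E + F = 2, so F = 2 − 45 + 113 = 70.

70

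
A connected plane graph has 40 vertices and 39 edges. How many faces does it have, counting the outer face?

1

Euler's formula for a connected plane graph: V − E + F = 2, so F = 2 − 40 + 39 = 1.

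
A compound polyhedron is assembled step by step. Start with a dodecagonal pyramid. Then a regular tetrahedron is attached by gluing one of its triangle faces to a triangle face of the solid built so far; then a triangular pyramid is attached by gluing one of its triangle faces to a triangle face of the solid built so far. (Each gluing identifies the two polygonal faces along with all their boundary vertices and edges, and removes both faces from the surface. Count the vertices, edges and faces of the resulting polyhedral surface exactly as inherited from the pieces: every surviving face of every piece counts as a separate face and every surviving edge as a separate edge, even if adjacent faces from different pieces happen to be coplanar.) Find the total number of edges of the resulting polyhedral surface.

30

A dodecagonal pyramid: V=13, E=24, F=13.
Attach a regular tetrahedron (V=4, E=6, F=4) along a 3-gon: merge 3 vertices and 3 edges, delete both glued faces → V=14, E=27, F=15.
Attach a triangular pyramid (V=4, E=6, F=4) along a 3-gon: merge 3 vertices and 3 edges, delete both glued faces → V=15, E=30, F=17.
Check: V − E + F = 15 − 30 + 17 = 2.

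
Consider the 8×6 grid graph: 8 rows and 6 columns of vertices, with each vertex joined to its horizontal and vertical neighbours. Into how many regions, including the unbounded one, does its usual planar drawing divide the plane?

The grid has V = 8·6 = 48 vertices and E = 8·5 + 6·7 = 82 edges.
F = 2 − V + E = 2 − 48 + 82 = 36.

36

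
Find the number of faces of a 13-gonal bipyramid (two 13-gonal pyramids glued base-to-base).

A bipyramid over an n-gon has 2n triangular faces and n + 2 vertices: V = 13 + 2 = 15, E = 3·13 = 39, F = 2·13 = 26.

26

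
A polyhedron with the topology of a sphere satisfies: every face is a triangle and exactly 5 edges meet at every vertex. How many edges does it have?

30

Each face has 3 edges and each edge borders two faces, so 2E = 3F.
Each vertex has degree 5, so 5V = 2E and hence V = 3F/5.
Euler: V − E + F = 2 ⇒ (3F/5) − (3F/2) + F = 2.
Multiply by 10: (6 − 15 + 10)F = 20, i.e. 1F = 20.
So F = 20, E = 3·20/2 = 30, V = 3·20/5 = 12.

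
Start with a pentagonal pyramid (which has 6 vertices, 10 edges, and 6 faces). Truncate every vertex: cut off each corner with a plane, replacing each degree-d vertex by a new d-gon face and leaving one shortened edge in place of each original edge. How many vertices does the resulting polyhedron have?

Truncation replaces each original edge-end by a new vertex, so V′ = 2E = 20.
Each original edge survives, and each old vertex of degree d contributes d new edges; summing degrees gives Σd = 2E, so E′ = E + 2E = 3E = 30.
Each original face survives and each original vertex becomes one new face: F′ = F + V = 12.

20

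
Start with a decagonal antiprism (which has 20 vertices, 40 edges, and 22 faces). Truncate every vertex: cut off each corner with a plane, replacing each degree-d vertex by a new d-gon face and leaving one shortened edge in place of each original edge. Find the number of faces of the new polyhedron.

Truncation replaces each original edge-end by a new vertex, so V′ = 2E = 80.
Each original edge survives, and each old vertex of degree d contributes d new edges; summing degrees gives Σd = 2E, so E′ = E + 2E = 3E = 120.
Each original face survives and each original vertex becomes one new face: F′ = F + V = 42.

42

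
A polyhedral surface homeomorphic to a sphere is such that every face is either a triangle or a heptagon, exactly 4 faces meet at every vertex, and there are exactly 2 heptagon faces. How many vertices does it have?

Let x be the number of triangles; then F = 2 + x.
Edge–face incidences: 2E = 7·2 + 3·x = 14 + 3x.
Every vertex has degree 4, so 4V = 2E.
Euler: V − E + F = 2 ⇒ (2E)/4 − E + (2 + x) = 2.
Multiply by 8: 2·(2E) − 4·(2E) + 8·(2 + x) = 16, i.e. 16 + 8x − 2·(14 + 3x) = 16.
Collecting terms: 2x − 12 = 16, so 2x = 28, so x = 14.
Then 2E = 14 + 3·14 = 56, so E = 28, V = 2E/4 = 14, F = 2 + 14 = 16.

14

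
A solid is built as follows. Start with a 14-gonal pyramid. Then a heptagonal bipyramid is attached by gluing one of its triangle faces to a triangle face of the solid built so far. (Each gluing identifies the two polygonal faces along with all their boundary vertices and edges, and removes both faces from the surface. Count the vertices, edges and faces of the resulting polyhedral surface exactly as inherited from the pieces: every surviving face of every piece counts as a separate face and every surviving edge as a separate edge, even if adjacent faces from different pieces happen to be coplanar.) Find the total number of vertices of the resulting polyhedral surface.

A 14-gonal pyramid: V=15, E=28, F=15.
Attach a heptagonal bipyramid (V=9, E=21, F=14) along a 3-gon: merge 3 vertices and 3 edges, delete both glued faces → V=21, E=46, F=27.
Check: V − E + F = 21 − 46 + 27 = 2.

21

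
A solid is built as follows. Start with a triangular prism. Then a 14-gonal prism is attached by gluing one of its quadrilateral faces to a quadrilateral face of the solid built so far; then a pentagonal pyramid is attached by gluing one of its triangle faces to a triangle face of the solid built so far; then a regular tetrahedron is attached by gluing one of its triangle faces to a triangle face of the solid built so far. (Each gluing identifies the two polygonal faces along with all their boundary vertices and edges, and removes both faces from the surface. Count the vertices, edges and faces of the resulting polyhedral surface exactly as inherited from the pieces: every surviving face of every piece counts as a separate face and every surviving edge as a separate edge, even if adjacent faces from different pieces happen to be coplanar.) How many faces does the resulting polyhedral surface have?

25

A triangular prism: V=6, E=9, F=5.
Attach a 14-gonal prism (V=28, E=42, F=16) along a 4-gon: merge 4 vertices and 4 edges, delete both glued faces → V=30, E=47, F=19.
Attach a pentagonal pyramid (V=6, E=10, F=6) along a 3-gon: merge 3 vertices and 3 edges, delete both glued faces → V=33, E=54, F=23.
Attach a regular tetrahedron (V=4, E=6, F=4) along a 3-gon: merge 3 vertices and 3 edges, delete both glued faces → V=34, E=57, F=25.
Check: V − E + F = 34 − 57 + 25 = 2.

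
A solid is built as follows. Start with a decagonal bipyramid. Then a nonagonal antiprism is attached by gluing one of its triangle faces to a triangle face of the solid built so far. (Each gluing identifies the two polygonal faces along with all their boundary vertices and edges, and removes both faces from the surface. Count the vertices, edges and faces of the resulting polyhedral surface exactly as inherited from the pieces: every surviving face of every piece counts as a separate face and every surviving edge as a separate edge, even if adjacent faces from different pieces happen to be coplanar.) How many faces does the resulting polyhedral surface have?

38

A decagonal bipyramid: V=12, E=30, F=20.
Attach a nonagonal antiprism (V=18, E=36, F=20) along a 3-gon: merge 3 vertices and 3 edges, delete both glued faces → V=27, E=63, F=38.
Check: V − E + F = 27 − 63 + 38 = 2.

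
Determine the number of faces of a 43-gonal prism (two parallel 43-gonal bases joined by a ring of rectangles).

A prism on an n-gon has two n-gon bases and n rectangular sides: V = 2·43 = 86, E = 3·43 = 129, F = 43 + 2 = 45.
Check: V − E + F = 86 − 129 + 45 = 2.

45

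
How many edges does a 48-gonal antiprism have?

An antiprism on an n-gon has two n-gon caps and 2n triangles: V = 2·48 = 96, E = 4·48 = 192, F = 2·48 + 2 = 98.
Check: V − E + F = 96 − 192 + 98 = 2.

192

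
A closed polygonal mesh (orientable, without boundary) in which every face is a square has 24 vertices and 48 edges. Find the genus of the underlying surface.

Every face is a square and each edge borders two faces, so 4F = 2·48, giving F = 24.
χ = V − E + F = 24 − 48 + 24 = 0.
For a closed orientable surface χ = 2 − 2g, so g = (2 − (0))/2 = 1.

1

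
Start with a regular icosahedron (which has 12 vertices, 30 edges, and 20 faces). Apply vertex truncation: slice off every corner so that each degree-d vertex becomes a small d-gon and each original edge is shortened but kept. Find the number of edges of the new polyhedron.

Truncation replaces each original edge-end by a new vertex, so V′ = 2E = 60.
Each original edge survives, and each old vertex of degree d contributes d new edges; summing degrees gives Σd = 2E, so E′ = E + 2E = 3E = 90.
Each original face survives and each original vertex becomes one new face: F′ = F + V = 32.

90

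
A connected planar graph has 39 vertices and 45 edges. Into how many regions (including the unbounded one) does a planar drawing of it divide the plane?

Euler's formula for a connected plane graph: V − E + F = 2, so F = 2 − 39 + 45 = 8.

8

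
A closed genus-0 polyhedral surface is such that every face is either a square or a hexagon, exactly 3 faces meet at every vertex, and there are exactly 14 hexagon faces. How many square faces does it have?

6

Let x be the number of squares; then F = 14 + x.
Edge–face incidences: 2E = 6·14 + 4·x = 84 + 4x.
Every vertex has degree 3, so 3V = 2E.
Euler: V − E + F = 2 ⇒ (2E)/3 − E + (14 + x) = 2.
Multiply by 6: 2·(2E) − 3·(2E) + 6·(14 + x) = 12, i.e. 84 + 6x − (84 + 4x) = 12.
Collecting terms: 2x = 12, so x = 6.
Then 2E = 84 + 4·6 = 108, so E = 54, V = 2E/3 = 36, F = 14 + 6 = 20.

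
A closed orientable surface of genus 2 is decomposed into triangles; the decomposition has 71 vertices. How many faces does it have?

146

χ = 2 − 2·2 = -2, and every face is a triangle so 3F = 2E.
V − E + F = -2 with E = 3F/2 gives 71 − (3/2 − 1)·F = -2, so F = 146 and E = 219.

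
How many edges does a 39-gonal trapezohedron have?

The n-trapezohedron (dual of the n-antiprism) has V = 2·39 + 2 = 80, E = 4·39 = 156, F = 2·39 = 78.

156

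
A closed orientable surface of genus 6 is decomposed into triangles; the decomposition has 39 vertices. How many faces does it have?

χ = 2 − 2·6 = -10, and every face is a triangle so 3F = 2E.
V − E + F = -10 with E = 3F/2 gives 39 − (3/2 − 1)·F = -10, so F = 98 and E = 147.

98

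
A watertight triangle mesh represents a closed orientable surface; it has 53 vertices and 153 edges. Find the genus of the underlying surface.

Every face is a triangle and each edge borders two faces, so 3F = 2·153, giving F = 102.
χ = V − E + F = 53 − 153 + 102 = 2.
For a closed orientable surface χ = 2 − 2g, so g = (2 − (2))/2 = 0.

0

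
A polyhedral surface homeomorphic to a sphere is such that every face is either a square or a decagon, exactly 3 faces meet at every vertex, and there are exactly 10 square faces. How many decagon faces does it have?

2

Let x be the number of decagons; then F = 10 + x.
Edge–face incidences: 2E = 4·10 + 10·x = 40 + 10x.
Every vertex has degree 3, so 3V = 2E.
Euler: V − E + F = 2 ⇒ (2E)/3 − E + (10 + x) = 2.
Multiply by 6: 2·(2E) − 3·(2E) + 6·(10 + x) = 12, i.e. 60 + 6x − (40 + 10x) = 12.
Collecting terms: −4x + 20 = 12, so −4x = −8, so x = 2.
Then 2E = 40 + 10·2 = 60, so E = 30, V = 2E/3 = 20, F = 10 + 2 = 12.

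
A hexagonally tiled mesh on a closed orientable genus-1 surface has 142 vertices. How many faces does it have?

71

χ = 2 − 2·1 = 0, and every face is a hexagon so 6F = 2E.
V − E + F = 0 with E = 6F/2 gives 142 − (6/2 − 1)·F = 0, so F = 71 and E = 213.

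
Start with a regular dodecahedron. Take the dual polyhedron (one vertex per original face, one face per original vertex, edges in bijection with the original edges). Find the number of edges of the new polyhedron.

The base solid has V = 20, E = 30, F = 12.
The dual swaps V and F and preserves E: V′ = F = 12, E′ = E = 30, F′ = V = 20.

30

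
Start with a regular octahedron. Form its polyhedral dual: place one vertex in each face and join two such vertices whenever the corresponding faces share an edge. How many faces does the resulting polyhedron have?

The base solid has V = 6, E = 12, F = 8.
The dual swaps V and F and preserves E: V′ = F = 8, E′ = E = 12, F′ = V = 6.

6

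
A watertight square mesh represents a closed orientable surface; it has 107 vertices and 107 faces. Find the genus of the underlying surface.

Every face is a square, so 2E = 4·107 = 428, giving E = 214.
χ = V − E + F = 107 − 214 + 107 = 0.
For a closed orientable surface χ = 2 − 2g, so g = (2 − (0))/2 = 1.

1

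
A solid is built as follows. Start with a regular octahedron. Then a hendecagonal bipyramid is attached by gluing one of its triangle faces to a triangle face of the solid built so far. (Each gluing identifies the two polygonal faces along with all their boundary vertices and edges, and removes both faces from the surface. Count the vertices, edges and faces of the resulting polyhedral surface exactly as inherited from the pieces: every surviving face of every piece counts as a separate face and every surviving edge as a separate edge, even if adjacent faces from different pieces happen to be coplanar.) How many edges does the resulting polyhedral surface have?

A regular octahedron: V=6, E=12, F=8.
Attach a hendecagonal bipyramid (V=13, E=33, F=22) along a 3-gon: merge 3 vertices and 3 edges, delete both glued faces → V=16, E=42, F=28.
Check: V − E + F = 16 − 42 + 28 = 2.

42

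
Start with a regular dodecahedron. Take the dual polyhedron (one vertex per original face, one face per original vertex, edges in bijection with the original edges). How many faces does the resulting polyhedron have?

20

The base solid has V = 20, E = 30, F = 12.
The dual swaps V and F and preserves E: V′ = F = 12, E′ = E = 30, F′ = V = 20.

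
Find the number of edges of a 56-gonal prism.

A prism on an n-gon has two n-gon bases and n rectangular sides: V = 2·56 = 112, E = 3·56 = 168, F = 56 + 2 = 58.

168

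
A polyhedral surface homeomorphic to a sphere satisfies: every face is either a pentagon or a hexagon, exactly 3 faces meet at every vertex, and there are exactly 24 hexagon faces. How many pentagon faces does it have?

12

Let x be the number of pentagons; then F = 24 + x.
Edge–face incidences: 2E = 6·24 + 5·x = 144 + 5x.
Every vertex has degree 3, so 3V = 2E.
Euler: V − E + F = 2 ⇒ (2E)/3 − E + (24 + x) = 2.
Multiply by 6: 2·(2E) − 3·(2E) + 6·(24 + x) = 12, i.e. 144 + 6x − (144 + 5x) = 12.
Collecting terms: x = 12.
Then 2E = 144 + 5·12 = 204, so E = 102, V = 2E/3 = 68, F = 24 + 12 = 36.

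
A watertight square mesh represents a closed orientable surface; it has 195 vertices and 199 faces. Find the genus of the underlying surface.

3

Every face is a square, so 2E = 4·199 = 796, giving E = 398.
χ = V − E + F = 195 − 398 + 199 = -4.
For a closed orientable surface χ = 2 − 2g, so g = (2 − (-4))/2 = 3.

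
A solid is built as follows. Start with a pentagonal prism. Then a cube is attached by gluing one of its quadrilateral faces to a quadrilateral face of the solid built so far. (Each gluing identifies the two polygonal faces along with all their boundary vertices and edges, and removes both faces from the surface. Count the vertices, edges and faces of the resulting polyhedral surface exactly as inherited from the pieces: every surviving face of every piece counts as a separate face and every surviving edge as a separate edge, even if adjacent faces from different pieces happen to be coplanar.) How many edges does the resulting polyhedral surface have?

A pentagonal prism: V=10, E=15, F=7.
Attach a cube (V=8, E=12, F=6) along a 4-gon: merge 4 vertices and 4 edges, delete both glued faces → V=14, E=23, F=11.
Check: V − E + F = 14 − 23 + 11 = 2.

23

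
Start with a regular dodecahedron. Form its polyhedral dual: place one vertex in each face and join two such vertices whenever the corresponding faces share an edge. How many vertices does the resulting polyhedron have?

12

The base solid has V = 20, E = 30, F = 12.
The dual swaps V and F and preserves E: V′ = F = 12, E′ = E = 30, F′ = V = 20.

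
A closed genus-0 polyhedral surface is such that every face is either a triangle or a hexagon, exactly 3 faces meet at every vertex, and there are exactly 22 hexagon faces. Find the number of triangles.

Let x be the number of triangles; then F = 22 + x.
Edge–face incidences: 2E = 6·22 + 3·x = 132 + 3x.
Every vertex has degree 3, so 3V = 2E.
Euler: V − E + F = 2 ⇒ (2E)/3 − E + (22 + x) = 2.
Multiply by 6: 2·(2E) − 3·(2E) + 6·(22 + x) = 12, i.e. 132 + 6x − (132 + 3x) = 12.
Collecting terms: 3x = 12, so x = 4.
Then 2E = 132 + 3·4 = 144, so E = 72, V = 2E/3 = 48, F = 22 + 4 = 26.

4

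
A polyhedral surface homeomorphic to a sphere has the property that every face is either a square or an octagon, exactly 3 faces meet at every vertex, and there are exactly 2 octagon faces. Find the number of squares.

Let x be the number of squares; then F = 2 + x.
Edge–face incidences: 2E = 8·2 + 4·x = 16 + 4x.
Every vertex has degree 3, so 3V = 2E.
Euler: V − E + F = 2 ⇒ (2E)/3 − E + (2 + x) = 2.
Multiply by 6: 2·(2E) − 3·(2E) + 6·(2 + x) = 12, i.e. 12 + 6x − (16 + 4x) = 12.
Collecting terms: 2x − 4 = 12, so 2x = 16, so x = 8.
Then 2E = 16 + 4·8 = 48, so E = 24, V = 2E/3 = 16, F = 2 + 8 = 10.

8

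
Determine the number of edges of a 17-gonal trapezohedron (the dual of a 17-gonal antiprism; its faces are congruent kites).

The n-trapezohedron (dual of the n-antiprism) has V = 2·17 + 2 = 36, E = 4·17 = 68, F = 2·17 = 34.

68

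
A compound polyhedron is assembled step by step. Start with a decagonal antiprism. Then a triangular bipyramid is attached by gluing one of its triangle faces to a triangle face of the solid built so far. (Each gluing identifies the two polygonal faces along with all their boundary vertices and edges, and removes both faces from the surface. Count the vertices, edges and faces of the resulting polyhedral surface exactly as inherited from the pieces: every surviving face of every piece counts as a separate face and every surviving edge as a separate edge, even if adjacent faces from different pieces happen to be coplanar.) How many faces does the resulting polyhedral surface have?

A decagonal antiprism: V=20, E=40, F=22.
Attach a triangular bipyramid (V=5, E=9, F=6) along a 3-gon: merge 3 vertices and 3 edges, delete both glued faces → V=22, E=46, F=26.
Check: V − E + F = 22 − 46 + 26 = 2.

26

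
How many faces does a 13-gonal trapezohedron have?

The n-trapezohedron (dual of the n-antiprism) has V = 2·13 + 2 = 28, E = 4·13 = 52, F = 2·13 = 26.

26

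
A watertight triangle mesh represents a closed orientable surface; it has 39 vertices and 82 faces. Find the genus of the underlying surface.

Every face is a triangle, so 2E = 3·82 = 246, giving E = 123.
χ = V − E + F = 39 − 123 + 82 = -2.
For a closed orientable surface χ = 2 − 2g, so g = (2 − (-2))/2 = 2.

2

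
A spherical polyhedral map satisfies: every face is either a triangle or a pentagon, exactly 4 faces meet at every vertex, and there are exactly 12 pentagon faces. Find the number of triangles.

Let x be the number of triangles; then F = 12 + x.
Edge–face incidences: 2E = 5·12 + 3·x = 60 + 3x.
Every vertex has degree 4, so 4V = 2E.
Euler: V − E + F = 2 ⇒ (2E)/4 − E + (12 + x) = 2.
Multiply by 8: 2·(2E) − 4·(2E) + 8·(12 + x) = 16, i.e. 96 + 8x − 2·(60 + 3x) = 16.
Collecting terms: 2x − 24 = 16, so 2x = 40, so x = 20.
Then 2E = 60 + 3·20 = 120, so E = 60, V = 2E/4 = 30, F = 12 + 20 = 32.

20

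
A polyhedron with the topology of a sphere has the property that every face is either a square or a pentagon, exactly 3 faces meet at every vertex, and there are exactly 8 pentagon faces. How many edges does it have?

Let x be the number of squares; then F = 8 + x.
Edge–face incidences: 2E = 5·8 + 4·x = 40 + 4x.
Every vertex has degree 3, so 3V = 2E.
Euler: V − E + F = 2 ⇒ (2E)/3 − E + (8 + x) = 2.
Multiply by 6: 2·(2E) − 3·(2E) + 6·(8 + x) = 12, i.e. 48 + 6x − (40 + 4x) = 12.
Collecting terms: 2x + 8 = 12, so 2x = 4, so x = 2.
Then 2E = 40 + 4·2 = 48, so E = 24, V = 2E/3 = 16, F = 8 + 2 = 10.

24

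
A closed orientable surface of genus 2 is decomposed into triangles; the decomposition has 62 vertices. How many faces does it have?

128

χ = 2 − 2·2 = -2, and every face is a triangle so 3F = 2E.
V − E + F = -2 with E = 3F/2 gives 62 − (3/2 − 1)·F = -2, so F = 128 and E = 192.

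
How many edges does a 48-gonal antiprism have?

An antiprism on an n-gon has two n-gon caps and 2n triangles: V = 2·48 = 96, E = 4·48 = 192, F = 2·48 + 2 = 98.
Check: V − E + F = 96 − 192 + 98 = 2.

192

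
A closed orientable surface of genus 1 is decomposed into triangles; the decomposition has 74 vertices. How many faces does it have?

χ = 2 − 2·1 = 0, and every face is a triangle so 3F = 2E.
V − E + F = 0 with E = 3F/2 gives 74 − (3/2 − 1)·F = 0, so F = 148 and E = 222.

148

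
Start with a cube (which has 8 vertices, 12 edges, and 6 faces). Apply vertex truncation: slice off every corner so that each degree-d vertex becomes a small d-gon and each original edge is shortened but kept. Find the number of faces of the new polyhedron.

Truncation replaces each original edge-end by a new vertex, so V′ = 2E = 24.
Each original edge survives, and each old vertex of degree d contributes d new edges; summing degrees gives Σd = 2E, so E′ = E + 2E = 3E = 36.
Each original face survives and each original vertex becomes one new face: F′ = F + V = 14.

14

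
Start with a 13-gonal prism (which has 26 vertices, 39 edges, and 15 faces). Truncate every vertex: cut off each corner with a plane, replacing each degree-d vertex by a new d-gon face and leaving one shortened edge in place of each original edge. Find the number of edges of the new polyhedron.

117

Truncation replaces each original edge-end by a new vertex, so V′ = 2E = 78.
Each original edge survives, and each old vertex of degree d contributes d new edges; summing degrees gives Σd = 2E, so E′ = E + 2E = 3E = 117.
Each original face survives and each original vertex becomes one new face: F′ = F + V = 41.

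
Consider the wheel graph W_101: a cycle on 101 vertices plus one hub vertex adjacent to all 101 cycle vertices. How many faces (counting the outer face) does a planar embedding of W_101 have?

W_101 has V = 101 + 1 = 102 vertices and E = 2·101 = 202 edges.
By Euler's formula F = 2 − V + E = 2 − 102 + 202 = 102.

102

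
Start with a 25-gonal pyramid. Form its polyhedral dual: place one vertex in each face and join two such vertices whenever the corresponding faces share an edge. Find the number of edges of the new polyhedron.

50

The base solid has V = 26, E = 50, F = 26.
The dual swaps V and F and preserves E: V′ = F = 26, E′ = E = 50, F′ = V = 26.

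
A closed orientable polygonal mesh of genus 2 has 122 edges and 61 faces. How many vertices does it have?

For a closed orientable surface of genus 2, χ = 2 − 2·2 = -2.
V = -2 + E − F = -2 + 122 − 61 = 59.

59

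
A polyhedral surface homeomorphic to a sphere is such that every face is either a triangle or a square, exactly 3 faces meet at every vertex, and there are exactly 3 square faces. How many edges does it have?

9

Let x be the number of triangles; then F = 3 + x.
Edge–face incidences: 2E = 4·3 + 3·x = 12 + 3x.
Every vertex has degree 3, so 3V = 2E.
Euler: V − E + F = 2 ⇒ (2E)/3 − E + (3 + x) = 2.
Multiply by 6: 2·(2E) − 3·(2E) + 6·(3 + x) = 12, i.e. 18 + 6x − (12 + 3x) = 12.
Collecting terms: 3x + 6 = 12, so 3x = 6, so x = 2.
Then 2E = 12 + 3·2 = 18, so E = 9, V = 2E/3 = 6, F = 3 + 2 = 5.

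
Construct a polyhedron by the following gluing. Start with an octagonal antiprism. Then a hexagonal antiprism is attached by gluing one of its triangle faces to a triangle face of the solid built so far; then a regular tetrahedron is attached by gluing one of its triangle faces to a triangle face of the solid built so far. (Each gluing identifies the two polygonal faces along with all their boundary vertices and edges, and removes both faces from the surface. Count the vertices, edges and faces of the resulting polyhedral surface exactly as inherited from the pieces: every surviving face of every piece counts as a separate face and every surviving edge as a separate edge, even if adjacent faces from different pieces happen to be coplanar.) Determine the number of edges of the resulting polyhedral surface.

56

An octagonal antiprism: V=16, E=32, F=18.
Attach a hexagonal antiprism (V=12, E=24, F=14) along a 3-gon: merge 3 vertices and 3 edges, delete both glued faces → V=25, E=53, F=30.
Attach a regular tetrahedron (V=4, E=6, F=4) along a 3-gon: merge 3 vertices and 3 edges, delete both glued faces → V=26, E=56, F=32.
Check: V − E + F = 26 − 56 + 32 = 2.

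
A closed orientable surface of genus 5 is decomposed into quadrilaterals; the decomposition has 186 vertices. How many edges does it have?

χ = 2 − 2·5 = -8, and every face is a square so 4F = 2E.
V − E + F = -8 with E = 4F/2 gives 186 − (4/2 − 1)·F = -8, so F = 194 and E = 388.

388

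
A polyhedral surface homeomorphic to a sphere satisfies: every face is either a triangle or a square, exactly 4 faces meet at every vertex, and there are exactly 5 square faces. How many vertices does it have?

11

Let x be the number of triangles; then F = 5 + x.
Edge–face incidences: 2E = 4·5 + 3·x = 20 + 3x.
Every vertex has degree 4, so 4V = 2E.
Euler: V − E + F = 2 ⇒ (2E)/4 − E + (5 + x) = 2.
Multiply by 8: 2·(2E) − 4·(2E) + 8·(5 + x) = 16, i.e. 40 + 8x − 2·(20 + 3x) = 16.
Collecting terms: 2x = 16, so x = 8.
Then 2E = 20 + 3·8 = 44, so E = 22, V = 2E/4 = 11, F = 5 + 8 = 13.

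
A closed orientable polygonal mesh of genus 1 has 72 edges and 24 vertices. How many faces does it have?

48

For a closed orientable surface of genus 1, χ = 2 − 2·1 = 0.
F = 0 − V + E = 0 − 24 + 72 = 48.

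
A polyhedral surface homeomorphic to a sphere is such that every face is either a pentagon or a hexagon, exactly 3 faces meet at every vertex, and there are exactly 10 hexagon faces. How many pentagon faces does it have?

Let x be the number of pentagons; then F = 10 + x.
Edge–face incidences: 2E = 6·10 + 5·x = 60 + 5x.
Every vertex has degree 3, so 3V = 2E.
Euler: V − E + F = 2 ⇒ (2E)/3 − E + (10 + x) = 2.
Multiply by 6: 2·(2E) − 3·(2E) + 6·(10 + x) = 12, i.e. 60 + 6x − (60 + 5x) = 12.
Collecting terms: x = 12.
Then 2E = 60 + 5·12 = 120, so E = 60, V = 2E/3 = 40, F = 10 + 12 = 22.

12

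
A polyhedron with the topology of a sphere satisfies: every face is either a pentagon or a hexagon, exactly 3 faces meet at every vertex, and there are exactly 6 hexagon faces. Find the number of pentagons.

12

Let x be the number of pentagons; then F = 6 + x.
Edge–face incidences: 2E = 6·6 + 5·x = 36 + 5x.
Every vertex has degree 3, so 3V = 2E.
Euler: V − E + F = 2 ⇒ (2E)/3 − E + (6 + x) = 2.
Multiply by 6: 2·(2E) − 3·(2E) + 6·(6 + x) = 12, i.e. 36 + 6x − (36 + 5x) = 12.
Collecting terms: x = 12.
Then 2E = 36 + 5·12 = 96, so E = 48, V = 2E/3 = 32, F = 6 + 12 = 18.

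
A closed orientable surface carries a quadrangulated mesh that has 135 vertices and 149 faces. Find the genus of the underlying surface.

Every face is a square, so 2E = 4·149 = 596, giving E = 298.
χ = V − E + F = 135 − 298 + 149 = -14.
For a closed orientable surface χ = 2 − 2g, so g = (2 − (-14))/2 = 8.

8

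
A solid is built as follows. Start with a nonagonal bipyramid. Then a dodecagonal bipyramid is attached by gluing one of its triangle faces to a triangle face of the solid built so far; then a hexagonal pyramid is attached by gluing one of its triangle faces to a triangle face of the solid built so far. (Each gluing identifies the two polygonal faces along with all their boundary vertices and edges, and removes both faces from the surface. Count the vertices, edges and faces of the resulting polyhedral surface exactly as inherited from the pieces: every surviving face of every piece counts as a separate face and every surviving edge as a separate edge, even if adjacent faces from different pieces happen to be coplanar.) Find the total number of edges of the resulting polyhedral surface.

A nonagonal bipyramid: V=11, E=27, F=18.
Attach a dodecagonal bipyramid (V=14, E=36, F=24) along a 3-gon: merge 3 vertices and 3 edges, delete both glued faces → V=22, E=60, F=40.
Attach a hexagonal pyramid (V=7, E=12, F=7) along a 3-gon: merge 3 vertices and 3 edges, delete both glued faces → V=26, E=69, F=45.
Check: V − E + F = 26 − 69 + 45 = 2.

69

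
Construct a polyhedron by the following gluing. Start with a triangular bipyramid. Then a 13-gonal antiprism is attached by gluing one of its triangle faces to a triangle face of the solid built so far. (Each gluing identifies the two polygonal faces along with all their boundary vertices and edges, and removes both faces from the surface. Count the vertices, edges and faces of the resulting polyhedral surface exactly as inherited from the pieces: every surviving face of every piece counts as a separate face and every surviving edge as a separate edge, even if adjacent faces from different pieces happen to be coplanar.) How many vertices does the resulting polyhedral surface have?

28

A triangular bipyramid: V=5, E=9, F=6.
Attach a 13-gonal antiprism (V=26, E=52, F=28) along a 3-gon: merge 3 vertices and 3 edges, delete both glued faces → V=28, E=58, F=32.
Check: V − E + F = 28 − 58 + 32 = 2.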